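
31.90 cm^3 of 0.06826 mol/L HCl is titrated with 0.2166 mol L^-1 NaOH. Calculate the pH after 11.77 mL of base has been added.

n(acid) = 0.06826 x 0.03190 = 0.002177 mol; n(NaOH) added = 0.2166 x 0.01177 = 0.002549 mol.
Base is in excess by 0.002549 - 0.002177 = 0.0003719 mol in a total volume of 0.04367 L.
[OH^-] = 0.0003719/0.04367 = 0.008516 M, so pOH = 2.07 and pH = 14.00 - 2.07 = 11.93.

11.93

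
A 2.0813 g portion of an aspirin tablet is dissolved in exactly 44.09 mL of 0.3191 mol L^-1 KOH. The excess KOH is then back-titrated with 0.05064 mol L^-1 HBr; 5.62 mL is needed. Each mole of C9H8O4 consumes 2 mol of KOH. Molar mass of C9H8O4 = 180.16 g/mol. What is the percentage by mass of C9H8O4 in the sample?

Total n(KOH) added = 0.3191 x 0.04409 = 0.01407 mol.
n(HBr) used = 0.05064 x 0.005620 = 0.0002846 mol, which equals the excess n(KOH).
So n(KOH) consumed by the sample = 0.01407 - 0.0002846 = 0.01378 mol.
n(C9H8O4) = 0.01378 / 2 = 0.006892 mol.
mass C9H8O4 = 0.006892 x 180.16 = 1.242 g, so %C9H8O4 = 1.242/2.0813 x 100 = 59.7%.

59.7%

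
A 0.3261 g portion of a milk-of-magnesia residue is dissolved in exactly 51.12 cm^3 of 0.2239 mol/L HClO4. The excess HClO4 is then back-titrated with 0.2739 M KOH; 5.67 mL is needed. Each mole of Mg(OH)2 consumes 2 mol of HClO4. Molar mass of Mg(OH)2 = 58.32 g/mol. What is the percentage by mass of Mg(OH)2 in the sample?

88.5%

Total n(HClO4) added = 0.2239 x 0.05112 = 0.01145 mol.
n(KOH) used = 0.2739 x 0.005670 = 0.001553 mol, which equals the excess n(HClO4).
So n(HClO4) consumed by the sample = 0.01145 - 0.001553 = 0.009893 mol.
n(Mg(OH)2) = 0.009893 / 2 = 0.004946 mol.
mass Mg(OH)2 = 0.004946 x 58.32 = 0.2885 g, so %Mg(OH)2 = 0.2885/0.3261 x 100 = 88.5%.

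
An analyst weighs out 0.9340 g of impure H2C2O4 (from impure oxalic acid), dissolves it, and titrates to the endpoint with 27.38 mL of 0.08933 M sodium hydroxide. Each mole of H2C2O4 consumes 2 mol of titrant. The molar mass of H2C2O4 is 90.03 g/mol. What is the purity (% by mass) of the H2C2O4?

11.8%

n(NaOH) = 0.08933 x 0.02738 = 0.002446 mol.
n(H2C2O4) = 0.002446 / 2 = 0.001223 mol.
mass of H2C2O4 = 0.001223 x 90.03 = 0.1101 g.
% purity = 0.1101 / 0.9340 x 100 = 11.8%.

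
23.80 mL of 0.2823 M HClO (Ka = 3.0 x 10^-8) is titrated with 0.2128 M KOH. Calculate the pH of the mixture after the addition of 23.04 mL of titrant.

Initial n(HClO) = 0.2823 x 0.02380 = 0.006719 mol.
n(KOH) added = 0.2128 x 0.02304 = 0.004903 mol, converting that many moles of HClO to ClO-.
Remaining n(HClO) = 0.001816 mol; n(ClO-) = 0.004903 mol.
By Henderson-Hasselbalch, pH = pKa + log([A^-]/[HA]) = 7.52 + log(0.004903/0.001816) = 7.52 + (+0.43) = 7.95.

7.95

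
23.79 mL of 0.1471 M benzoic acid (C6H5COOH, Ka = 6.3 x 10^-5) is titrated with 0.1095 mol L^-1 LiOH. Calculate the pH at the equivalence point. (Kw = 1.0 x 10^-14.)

8.50

n(C6H5COOH) = 0.1471 x 0.02379 = 0.003500 mol; V(LiOH) at equivalence = 0.003500/0.1095 = 0.03196 L.
At equivalence all the acid is converted to C6H5COO-; total volume = 0.02379 + 0.03196 = 0.05575 L, so [C6H5COO-] = 0.003500/0.05575 = 0.06277 M.
Kb = Kw/Ka = 1.0e-14 / 6.3 x 10^-5 = 1.59e-10.
[OH^-] = sqrt(Kb x [C6H5COO-]) = sqrt(1.59e-10 x 0.06277) = 3.16e-6 M.
pOH = 5.50, so pH = 14.00 - 5.50 = 8.50.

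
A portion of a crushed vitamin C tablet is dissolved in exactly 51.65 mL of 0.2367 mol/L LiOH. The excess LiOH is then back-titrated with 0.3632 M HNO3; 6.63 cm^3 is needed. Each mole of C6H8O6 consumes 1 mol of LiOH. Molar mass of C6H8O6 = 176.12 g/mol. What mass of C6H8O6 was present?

1.73 g

Total n(LiOH) added = 0.2367 x 0.05165 = 0.01223 mol.
n(HNO3) used = 0.3632 x 0.006630 = 0.002408 mol, which equals the excess n(LiOH).
So n(LiOH) consumed by the sample = 0.01223 - 0.002408 = 0.009818 mol.
n(C6H8O6) = 0.009818 / 1 = 0.009818 mol.
mass = 0.009818 mol x 176.12 g/mol = 1.73 g.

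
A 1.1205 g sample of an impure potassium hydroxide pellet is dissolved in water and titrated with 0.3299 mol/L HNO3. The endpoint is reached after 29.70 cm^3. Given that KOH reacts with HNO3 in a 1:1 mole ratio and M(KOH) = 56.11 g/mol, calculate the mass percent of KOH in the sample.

n(HNO3) = 0.3299 x 0.02970 = 0.009798 mol.
n(KOH) = 0.009798 / 1 = 0.009798 mol.
mass of KOH = 0.009798 x 56.11 = 0.5498 g.
% purity = 0.5498 / 1.1205 x 100 = 49.1%.

49.1%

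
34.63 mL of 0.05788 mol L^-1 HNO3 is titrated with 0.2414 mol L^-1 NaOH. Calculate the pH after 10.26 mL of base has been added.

12.02

n(acid) = 0.05788 x 0.03463 = 0.002004 mol; n(NaOH) added = 0.2414 x 0.01026 = 0.002477 mol.
Base is in excess by 0.002477 - 0.002004 = 0.0004724 mol in a total volume of 0.04489 L.
[OH^-] = 0.0004724/0.04489 = 0.01052 M, so pOH = 1.98 and pH = 14.00 - 1.98 = 12.02.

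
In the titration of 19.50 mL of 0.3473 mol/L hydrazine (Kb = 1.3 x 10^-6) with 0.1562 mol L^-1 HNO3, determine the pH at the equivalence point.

n(N2H4) = 0.3473 x 0.01950 = 0.006772 mol; V(HNO3) at equivalence = 0.006772/0.1562 = 0.04336 L.
At equivalence the base is fully converted to N2H5+; total volume = 0.06286 L, so [N2H5+] = 0.006772/0.06286 = 0.1077 M.
Ka(N2H5+) = Kw/Kb = 1.0e-14 / 1.3 x 10^-6 = 7.69e-9.
[H^+] = sqrt(Ka x [N2H5+]) = sqrt(7.69e-9 x 0.1077) = 2.88e-5 M.
pH = -log(2.88e-5) = 4.54.

4.54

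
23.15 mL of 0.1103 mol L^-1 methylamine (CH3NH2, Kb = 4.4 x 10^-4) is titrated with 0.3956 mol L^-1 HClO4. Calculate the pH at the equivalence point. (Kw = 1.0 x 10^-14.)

5.85

n(CH3NH2) = 0.1103 x 0.02315 = 0.002553 mol; V(HClO4) at equivalence = 0.002553/0.3956 = 0.006455 L.
At equivalence the base is fully converted to CH3NH3+; total volume = 0.02960 L, so [CH3NH3+] = 0.002553/0.02960 = 0.08625 M.
Ka(CH3NH3+) = Kw/Kb = 1.0e-14 / 4.4 x 10^-4 = 2.27e-11.
[H^+] = sqrt(Ka x [CH3NH3+]) = sqrt(2.27e-11 x 0.08625) = 1.40e-6 M.
pH = -log(1.40e-6) = 5.85.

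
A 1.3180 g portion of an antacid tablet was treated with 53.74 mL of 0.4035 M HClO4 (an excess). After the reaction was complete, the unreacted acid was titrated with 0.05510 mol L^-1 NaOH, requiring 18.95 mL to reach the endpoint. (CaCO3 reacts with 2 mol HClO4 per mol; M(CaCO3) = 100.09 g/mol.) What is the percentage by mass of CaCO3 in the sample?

78.4%

Total n(HClO4) added = 0.4035 x 0.05374 = 0.02168 mol.
n(NaOH) used = 0.05510 x 0.01895 = 0.001044 mol, which equals the excess n(HClO4).
So n(HClO4) consumed by the sample = 0.02168 - 0.001044 = 0.02064 mol.
n(CaCO3) = 0.02064 / 2 = 0.01032 mol.
mass CaCO3 = 0.01032 x 100.09 = 1.033 g, so %CaCO3 = 1.033/1.3180 x 100 = 78.4%.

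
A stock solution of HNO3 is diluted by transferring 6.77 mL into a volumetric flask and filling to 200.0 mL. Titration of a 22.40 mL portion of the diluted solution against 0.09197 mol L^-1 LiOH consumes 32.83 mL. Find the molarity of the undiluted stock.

n(LiOH) = 0.09197 x 0.03283 = 0.003019 mol.
n(HNO3) in the aliquot = 0.003019 mol.
[diluted HNO3] = 0.003019 / 0.02240 = 0.1348 M.
Dilution factor = 200.0/6.770 = 29.54, so [stock] = 0.1348 x 29.54 = 3.98 M.

3.98 M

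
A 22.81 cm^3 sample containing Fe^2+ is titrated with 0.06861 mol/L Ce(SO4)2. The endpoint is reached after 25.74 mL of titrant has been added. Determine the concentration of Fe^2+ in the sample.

0.0774 M

n(Ce(SO4)2) = 0.06861 x 0.02574 = 0.001766 mol.
From the balanced equation, 1 mol Ce(SO4)2 reacts with 1 mol Fe^2+, so n(Fe^2+) = 0.001766 x 1/1 = 0.001766 mol.
[Fe^2+] = 0.001766 / 0.02281 L = 0.0774 M.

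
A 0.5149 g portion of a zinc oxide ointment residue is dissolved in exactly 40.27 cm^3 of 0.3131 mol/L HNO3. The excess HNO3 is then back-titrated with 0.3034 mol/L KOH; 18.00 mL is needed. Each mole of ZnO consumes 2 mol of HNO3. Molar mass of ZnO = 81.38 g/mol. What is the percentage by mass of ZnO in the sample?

56.5%

Total n(HNO3) added = 0.3131 x 0.04027 = 0.01261 mol.
n(KOH) used = 0.3034 x 0.01800 = 0.005461 mol, which equals the excess n(HNO3).
So n(HNO3) consumed by the sample = 0.01261 - 0.005461 = 0.007147 mol.
n(ZnO) = 0.007147 / 2 = 0.003574 mol.
mass ZnO = 0.003574 x 81.38 = 0.2908 g, so %ZnO = 0.2908/0.5149 x 100 = 56.5%.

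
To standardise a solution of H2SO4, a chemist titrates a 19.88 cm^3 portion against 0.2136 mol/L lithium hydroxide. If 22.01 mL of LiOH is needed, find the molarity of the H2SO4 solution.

n(LiOH) delivered = 0.2136 x 0.02201 = 0.004701 mol.
The reaction is 1 H2SO4 + 2 LiOH, so n(H2SO4) = 0.004701 x 1/2 = 0.002351 mol.
[H2SO4] = 0.002351 mol / 0.01988 L = 0.118 M.

0.118 M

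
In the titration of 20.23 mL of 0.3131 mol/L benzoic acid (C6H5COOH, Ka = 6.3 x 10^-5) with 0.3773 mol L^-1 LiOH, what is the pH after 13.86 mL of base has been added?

Initial n(C6H5COOH) = 0.3131 x 0.02023 = 0.006334 mol.
n(LiOH) added = 0.3773 x 0.01386 = 0.005229 mol, converting that many moles of C6H5COOH to C6H5COO-.
Remaining n(C6H5COOH) = 0.001105 mol; n(C6H5COO-) = 0.005229 mol.
By Henderson-Hasselbalch, pH = pKa + log([A^-]/[HA]) = 4.20 + log(0.005229/0.001105) = 4.20 + (+0.68) = 4.88.

4.88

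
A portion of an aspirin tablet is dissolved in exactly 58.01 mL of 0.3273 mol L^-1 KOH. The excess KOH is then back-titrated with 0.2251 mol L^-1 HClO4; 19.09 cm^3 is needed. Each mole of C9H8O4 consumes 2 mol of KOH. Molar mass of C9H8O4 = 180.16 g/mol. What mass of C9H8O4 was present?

1.32 g

Total n(KOH) added = 0.3273 x 0.05801 = 0.01899 mol.
n(HClO4) used = 0.2251 x 0.01909 = 0.004297 mol, which equals the excess n(KOH).
So n(KOH) consumed by the sample = 0.01899 - 0.004297 = 0.01469 mol.
n(C9H8O4) = 0.01469 / 2 = 0.007345 mol.
mass = 0.007345 mol x 180.16 g/mol = 1.32 g.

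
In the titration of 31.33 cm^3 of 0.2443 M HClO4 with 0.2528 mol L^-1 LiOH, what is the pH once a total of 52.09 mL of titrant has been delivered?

12.82

n(acid) = 0.2443 x 0.03133 = 0.007654 mol; n(LiOH) added = 0.2528 x 0.05209 = 0.01317 mol.
Base is in excess by 0.01317 - 0.007654 = 0.005514 mol in a total volume of 0.08342 L.
[OH^-] = 0.005514/0.08342 = 0.06610 M, so pOH = 1.18 and pH = 14.00 - 1.18 = 12.82.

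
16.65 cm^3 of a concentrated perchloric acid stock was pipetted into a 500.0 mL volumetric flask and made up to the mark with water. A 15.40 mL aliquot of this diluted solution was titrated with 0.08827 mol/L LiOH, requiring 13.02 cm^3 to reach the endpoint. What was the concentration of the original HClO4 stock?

n(LiOH) = 0.08827 x 0.01302 = 0.001149 mol.
n(HClO4) in the aliquot = 0.001149 mol.
[diluted HClO4] = 0.001149 / 0.01540 = 0.07463 M.
Dilution factor = 500.0/16.65 = 30.03, so [stock] = 0.07463 x 30.03 = 2.24 M.

2.24 M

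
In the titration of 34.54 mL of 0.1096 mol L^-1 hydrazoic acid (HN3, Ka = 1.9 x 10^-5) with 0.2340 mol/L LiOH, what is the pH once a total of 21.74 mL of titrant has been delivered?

12.36

n(acid) = 0.1096 x 0.03454 = 0.003786 mol; n(LiOH) added = 0.2340 x 0.02174 = 0.005087 mol.
Base is in excess by 0.005087 - 0.003786 = 0.001302 mol in a total volume of 0.05628 L.
[OH^-] = 0.001302/0.05628 = 0.02313 M, so pOH = 1.64 and pH = 14.00 - 1.64 = 12.36.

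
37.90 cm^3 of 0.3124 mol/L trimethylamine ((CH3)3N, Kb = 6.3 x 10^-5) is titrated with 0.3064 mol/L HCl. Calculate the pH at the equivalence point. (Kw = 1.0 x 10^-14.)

n((CH3)3N) = 0.3124 x 0.03790 = 0.01184 mol; V(HCl) at equivalence = 0.01184/0.3064 = 0.03864 L.
At equivalence the base is fully converted to (CH3)3NH+; total volume = 0.07654 L, so [(CH3)3NH+] = 0.01184/0.07654 = 0.1547 M.
Ka((CH3)3NH+) = Kw/Kb = 1.0e-14 / 6.3 x 10^-5 = 1.59e-10.
[H^+] = sqrt(Ka x [(CH3)3NH+]) = sqrt(1.59e-10 x 0.1547) = 4.96e-6 M.
pH = -log(4.96e-6) = 5.30.

5.30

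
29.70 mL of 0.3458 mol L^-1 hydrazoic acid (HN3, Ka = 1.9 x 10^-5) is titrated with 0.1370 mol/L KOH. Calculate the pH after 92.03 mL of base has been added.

n(acid) = 0.3458 x 0.02970 = 0.01027 mol; n(KOH) added = 0.1370 x 0.09203 = 0.01261 mol.
Base is in excess by 0.01261 - 0.01027 = 0.002338 mol in a total volume of 0.1217 L.
[OH^-] = 0.002338/0.1217 = 0.01921 M, so pOH = 1.72 and pH = 14.00 - 1.72 = 12.28.

12.28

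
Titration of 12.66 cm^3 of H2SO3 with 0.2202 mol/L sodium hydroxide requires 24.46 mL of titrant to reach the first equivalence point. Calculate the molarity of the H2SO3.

n(NaOH) = 0.2202 x 0.02446 = 0.005386 mol.
At the first equivalence point, 1 mol OH^- react per mol H2SO3, so n(H2SO3) = 0.005386 / 1 = 0.005386 mol.
[H2SO3] = 0.005386 / 0.01266 L = 0.425 M.

0.425 M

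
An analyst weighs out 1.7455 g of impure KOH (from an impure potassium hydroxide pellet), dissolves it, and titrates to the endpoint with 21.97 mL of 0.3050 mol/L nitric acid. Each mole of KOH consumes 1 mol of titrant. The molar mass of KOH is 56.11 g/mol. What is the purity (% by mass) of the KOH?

n(HNO3) = 0.3050 x 0.02197 = 0.006701 mol.
n(KOH) = 0.006701 / 1 = 0.006701 mol.
mass of KOH = 0.006701 x 56.11 = 0.3760 g.
% purity = 0.3760 / 1.7455 x 100 = 21.5%.

21.5%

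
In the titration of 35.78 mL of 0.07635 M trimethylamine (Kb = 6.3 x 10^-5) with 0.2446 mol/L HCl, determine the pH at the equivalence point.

n((CH3)3N) = 0.07635 x 0.03578 = 0.002732 mol; V(HCl) at equivalence = 0.002732/0.2446 = 0.01117 L.
At equivalence the base is fully converted to (CH3)3NH+; total volume = 0.04695 L, so [(CH3)3NH+] = 0.002732/0.04695 = 0.05819 M.
Ka((CH3)3NH+) = Kw/Kb = 1.0e-14 / 6.3 x 10^-5 = 1.59e-10.
[H^+] = sqrt(Ka x [(CH3)3NH+]) = sqrt(1.59e-10 x 0.05819) = 3.04e-6 M.
pH = -log(3.04e-6) = 5.52.

5.52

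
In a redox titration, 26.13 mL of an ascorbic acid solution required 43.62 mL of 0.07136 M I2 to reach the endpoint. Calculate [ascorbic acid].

n(I2) = 0.07136 x 0.04362 = 0.003113 mol.
From the balanced equation, 1 mol I2 reacts with 1 mol ascorbic acid, so n(ascorbic acid) = 0.003113 x 1/1 = 0.003113 mol.
[ascorbic acid] = 0.003113 / 0.02613 L = 0.119 M.

0.119 M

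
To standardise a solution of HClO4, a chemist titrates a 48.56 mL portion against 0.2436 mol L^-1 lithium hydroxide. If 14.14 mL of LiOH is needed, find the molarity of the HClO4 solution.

0.0709 M

n(LiOH) delivered = 0.2436 x 0.01414 = 0.003445 mol.
For a 1:1 reaction, n(HClO4) = 0.003445 mol.
[HClO4] = 0.003445 mol / 0.04856 L = 0.0709 M.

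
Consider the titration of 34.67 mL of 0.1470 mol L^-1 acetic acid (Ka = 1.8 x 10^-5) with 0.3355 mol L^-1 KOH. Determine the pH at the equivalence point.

8.88

n(CH3COOH) = 0.1470 x 0.03467 = 0.005096 mol; V(KOH) at equivalence = 0.005096/0.3355 = 0.01519 L.
At equivalence all the acid is converted to CH3COO-; total volume = 0.03467 + 0.01519 = 0.04986 L, so [CH3COO-] = 0.005096/0.04986 = 0.1022 M.
Kb = Kw/Ka = 1.0e-14 / 1.8 x 10^-5 = 5.56e-10.
[OH^-] = sqrt(Kb x [CH3COO-]) = sqrt(5.56e-10 x 0.1022) = 7.54e-6 M.
pOH = 5.12, so pH = 14.00 - 5.12 = 8.88.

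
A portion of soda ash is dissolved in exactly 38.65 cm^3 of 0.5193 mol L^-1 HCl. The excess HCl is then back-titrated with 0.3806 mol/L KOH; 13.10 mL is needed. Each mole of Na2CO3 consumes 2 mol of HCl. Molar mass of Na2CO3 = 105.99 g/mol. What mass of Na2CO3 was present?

Total n(HCl) added = 0.5193 x 0.03865 = 0.02007 mol.
n(KOH) used = 0.3806 x 0.01310 = 0.004986 mol, which equals the excess n(HCl).
So n(HCl) consumed by the sample = 0.02007 - 0.004986 = 0.01509 mol.
n(Na2CO3) = 0.01509 / 2 = 0.007543 mol.
mass = 0.007543 mol x 105.99 g/mol = 0.799 g.

0.799 g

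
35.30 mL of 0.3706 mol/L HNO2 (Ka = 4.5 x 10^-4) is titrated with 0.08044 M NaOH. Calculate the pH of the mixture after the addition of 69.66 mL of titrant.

Initial n(HNO2) = 0.3706 x 0.03530 = 0.01308 mol.
n(NaOH) added = 0.08044 x 0.06966 = 0.005603 mol, converting that many moles of HNO2 to NO2-.
Remaining n(HNO2) = 0.007479 mol; n(NO2-) = 0.005603 mol.
By Henderson-Hasselbalch, pH = pKa + log([A^-]/[HA]) = 3.35 + log(0.005603/0.007479) = 3.35 + (-0.13) = 3.22.

3.22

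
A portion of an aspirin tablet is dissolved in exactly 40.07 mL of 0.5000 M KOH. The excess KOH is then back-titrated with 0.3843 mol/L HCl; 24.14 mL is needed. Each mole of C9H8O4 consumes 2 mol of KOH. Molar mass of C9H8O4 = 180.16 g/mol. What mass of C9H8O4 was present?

Total n(KOH) added = 0.5000 x 0.04007 = 0.02004 mol.
n(HCl) used = 0.3843 x 0.02414 = 0.009277 mol, which equals the excess n(KOH).
So n(KOH) consumed by the sample = 0.02004 - 0.009277 = 0.01076 mol.
n(C9H8O4) = 0.01076 / 2 = 0.005379 mol.
mass = 0.005379 mol x 180.16 g/mol = 0.969 g.

0.969 g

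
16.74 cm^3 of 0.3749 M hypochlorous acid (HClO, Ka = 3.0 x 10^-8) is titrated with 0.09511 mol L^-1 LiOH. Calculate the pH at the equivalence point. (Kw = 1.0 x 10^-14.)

n(HClO) = 0.3749 x 0.01674 = 0.006276 mol; V(LiOH) at equivalence = 0.006276/0.09511 = 0.06598 L.
At equivalence all the acid is converted to ClO-; total volume = 0.01674 + 0.06598 = 0.08272 L, so [ClO-] = 0.006276/0.08272 = 0.07586 M.
Kb = Kw/Ka = 1.0e-14 / 3.0 x 10^-8 = 3.33e-7.
[OH^-] = sqrt(Kb x [ClO-]) = sqrt(3.33e-7 x 0.07586) = 0.000159 M.
pOH = 3.80, so pH = 14.00 - 3.80 = 10.20.

10.20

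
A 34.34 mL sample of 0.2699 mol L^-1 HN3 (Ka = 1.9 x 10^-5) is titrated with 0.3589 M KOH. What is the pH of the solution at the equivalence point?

n(HN3) = 0.2699 x 0.03434 = 0.009268 mol; V(KOH) at equivalence = 0.009268/0.3589 = 0.02582 L.
At equivalence all the acid is converted to N3-; total volume = 0.03434 + 0.02582 = 0.06016 L, so [N3-] = 0.009268/0.06016 = 0.1541 M.
Kb = Kw/Ka = 1.0e-14 / 1.9 x 10^-5 = 5.26e-10.
[OH^-] = sqrt(Kb x [N3-]) = sqrt(5.26e-10 x 0.1541) = 9.00e-6 M.
pOH = 5.05, so pH = 14.00 - 5.05 = 8.95.

8.95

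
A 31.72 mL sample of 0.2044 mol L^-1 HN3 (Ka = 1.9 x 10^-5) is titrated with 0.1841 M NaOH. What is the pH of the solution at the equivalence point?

n(HN3) = 0.2044 x 0.03172 = 0.006484 mol; V(NaOH) at equivalence = 0.006484/0.1841 = 0.03522 L.
At equivalence all the acid is converted to N3-; total volume = 0.03172 + 0.03522 = 0.06694 L, so [N3-] = 0.006484/0.06694 = 0.09686 M.
Kb = Kw/Ka = 1.0e-14 / 1.9 x 10^-5 = 5.26e-10.
[OH^-] = sqrt(Kb x [N3-]) = sqrt(5.26e-10 x 0.09686) = 7.14e-6 M.
pOH = 5.15, so pH = 14.00 - 5.15 = 8.85.

8.85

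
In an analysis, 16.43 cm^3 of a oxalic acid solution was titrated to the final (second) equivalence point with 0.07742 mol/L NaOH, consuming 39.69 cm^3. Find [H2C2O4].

n(NaOH) = 0.07742 x 0.03969 = 0.003073 mol.
At the final (second) equivalence point, 2 mol OH^- react per mol H2C2O4, so n(H2C2O4) = 0.003073 / 2 = 0.001536 mol.
[H2C2O4] = 0.001536 / 0.01643 L = 0.0935 M.

0.0935 M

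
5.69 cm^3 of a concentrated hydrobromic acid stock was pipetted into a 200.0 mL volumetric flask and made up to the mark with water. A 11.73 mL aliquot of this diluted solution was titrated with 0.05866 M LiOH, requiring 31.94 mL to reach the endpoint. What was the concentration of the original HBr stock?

5.61 M

n(LiOH) = 0.05866 x 0.03194 = 0.001874 mol.
n(HBr) in the aliquot = 0.001874 mol.
[diluted HBr] = 0.001874 / 0.01173 = 0.1597 M.
Dilution factor = 200.0/5.690 = 35.15, so [stock] = 0.1597 x 35.15 = 5.61 M.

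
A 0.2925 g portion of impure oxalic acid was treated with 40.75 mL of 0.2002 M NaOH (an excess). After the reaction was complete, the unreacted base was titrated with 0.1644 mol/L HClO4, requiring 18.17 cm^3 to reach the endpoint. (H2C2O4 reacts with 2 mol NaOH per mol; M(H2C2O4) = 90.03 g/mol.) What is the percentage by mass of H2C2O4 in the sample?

79.6%

Total n(NaOH) added = 0.2002 x 0.04075 = 0.008158 mol.
n(HClO4) used = 0.1644 x 0.01817 = 0.002987 mol, which equals the excess n(NaOH).
So n(NaOH) consumed by the sample = 0.008158 - 0.002987 = 0.005171 mol.
n(H2C2O4) = 0.005171 / 2 = 0.002586 mol.
mass H2C2O4 = 0.002586 x 90.03 = 0.2328 g, so %H2C2O4 = 0.2328/0.2925 x 100 = 79.6%.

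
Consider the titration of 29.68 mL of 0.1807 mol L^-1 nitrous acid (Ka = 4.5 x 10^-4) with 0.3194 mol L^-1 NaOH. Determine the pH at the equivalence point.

8.20

n(HNO2) = 0.1807 x 0.02968 = 0.005363 mol; V(NaOH) at equivalence = 0.005363/0.3194 = 0.01679 L.
At equivalence all the acid is converted to NO2-; total volume = 0.02968 + 0.01679 = 0.04647 L, so [NO2-] = 0.005363/0.04647 = 0.1154 M.
Kb = Kw/Ka = 1.0e-14 / 4.5 x 10^-4 = 2.22e-11.
[OH^-] = sqrt(Kb x [NO2-]) = sqrt(2.22e-11 x 0.1154) = 1.60e-6 M.
pOH = 5.80, so pH = 14.00 - 5.80 = 8.20.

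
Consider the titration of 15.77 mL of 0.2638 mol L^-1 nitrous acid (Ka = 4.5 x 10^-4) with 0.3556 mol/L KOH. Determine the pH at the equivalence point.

8.26

n(HNO2) = 0.2638 x 0.01577 = 0.004160 mol; V(KOH) at equivalence = 0.004160/0.3556 = 0.01170 L.
At equivalence all the acid is converted to NO2-; total volume = 0.01577 + 0.01170 = 0.02747 L, so [NO2-] = 0.004160/0.02747 = 0.1514 M.
Kb = Kw/Ka = 1.0e-14 / 4.5 x 10^-4 = 2.22e-11.
[OH^-] = sqrt(Kb x [NO2-]) = sqrt(2.22e-11 x 0.1514) = 1.83e-6 M.
pOH = 5.74, so pH = 14.00 - 5.74 = 8.26.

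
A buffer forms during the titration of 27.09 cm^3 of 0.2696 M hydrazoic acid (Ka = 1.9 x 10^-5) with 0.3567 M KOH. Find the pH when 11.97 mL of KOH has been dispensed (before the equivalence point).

Initial n(HN3) = 0.2696 x 0.02709 = 0.007303 mol.
n(KOH) added = 0.3567 x 0.01197 = 0.004270 mol, converting that many moles of HN3 to N3-.
Remaining n(HN3) = 0.003034 mol; n(N3-) = 0.004270 mol.
By Henderson-Hasselbalch, pH = pKa + log([A^-]/[HA]) = 4.72 + log(0.004270/0.003034) = 4.72 + (+0.15) = 4.87.

4.87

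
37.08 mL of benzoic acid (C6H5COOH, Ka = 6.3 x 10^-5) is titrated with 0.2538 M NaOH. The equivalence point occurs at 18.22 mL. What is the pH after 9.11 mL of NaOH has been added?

4.20

9.11 mL is exactly half the equivalence volume (18.22/2), i.e. the half-equivalence point.
There, n(HA) = n(A^-), so pH = pKa = -log(6.3 x 10^-5) = 4.20.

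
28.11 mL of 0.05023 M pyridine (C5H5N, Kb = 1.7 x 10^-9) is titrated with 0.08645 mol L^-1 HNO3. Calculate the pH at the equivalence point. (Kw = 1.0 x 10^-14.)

n(C5H5N) = 0.05023 x 0.02811 = 0.001412 mol; V(HNO3) at equivalence = 0.001412/0.08645 = 0.01633 L.
At equivalence the base is fully converted to C5H5NH+; total volume = 0.04444 L, so [C5H5NH+] = 0.001412/0.04444 = 0.03177 M.
Ka(C5H5NH+) = Kw/Kb = 1.0e-14 / 1.7 x 10^-9 = 5.88e-6.
[H^+] = sqrt(Ka x [C5H5NH+]) = sqrt(5.88e-6 x 0.03177) = 0.000432 M.
pH = -log(0.000432) = 3.36.

3.36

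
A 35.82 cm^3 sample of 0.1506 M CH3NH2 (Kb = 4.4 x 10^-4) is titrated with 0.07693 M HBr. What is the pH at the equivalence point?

5.97

n(CH3NH2) = 0.1506 x 0.03582 = 0.005394 mol; V(HBr) at equivalence = 0.005394/0.07693 = 0.07012 L.
At equivalence the base is fully converted to CH3NH3+; total volume = 0.1059 L, so [CH3NH3+] = 0.005394/0.1059 = 0.05092 M.
Ka(CH3NH3+) = Kw/Kb = 1.0e-14 / 4.4 x 10^-4 = 2.27e-11.
[H^+] = sqrt(Ka x [CH3NH3+]) = sqrt(2.27e-11 x 0.05092) = 1.08e-6 M.
pH = -log(1.08e-6) = 5.97.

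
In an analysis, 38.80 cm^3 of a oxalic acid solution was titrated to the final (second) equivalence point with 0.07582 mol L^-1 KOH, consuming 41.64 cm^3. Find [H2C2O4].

0.0407 M

n(KOH) = 0.07582 x 0.04164 = 0.003157 mol.
At the final (second) equivalence point, 2 mol OH^- react per mol H2C2O4, so n(H2C2O4) = 0.003157 / 2 = 0.001579 mol.
[H2C2O4] = 0.001579 / 0.03880 L = 0.0407 M.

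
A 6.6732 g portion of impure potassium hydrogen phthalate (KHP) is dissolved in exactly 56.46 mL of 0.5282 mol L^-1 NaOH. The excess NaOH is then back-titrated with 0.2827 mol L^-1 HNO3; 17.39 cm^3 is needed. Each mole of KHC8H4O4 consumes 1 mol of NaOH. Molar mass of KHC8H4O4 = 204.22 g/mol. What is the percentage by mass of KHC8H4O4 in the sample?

Total n(NaOH) added = 0.5282 x 0.05646 = 0.02982 mol.
n(HNO3) used = 0.2827 x 0.01739 = 0.004916 mol, which equals the excess n(NaOH).
So n(NaOH) consumed by the sample = 0.02982 - 0.004916 = 0.02491 mol.
n(KHC8H4O4) = 0.02491 / 1 = 0.02491 mol.
mass KHC8H4O4 = 0.02491 x 204.22 = 5.086 g, so %KHC8H4O4 = 5.086/6.6732 x 100 = 76.2%.

76.2%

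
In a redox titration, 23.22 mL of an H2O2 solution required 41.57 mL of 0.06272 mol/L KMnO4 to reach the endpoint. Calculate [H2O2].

n(KMnO4) = 0.06272 x 0.04157 = 0.002607 mol.
From the balanced equation, 2 mol KMnO4 reacts with 5 mol H2O2, so n(H2O2) = 0.002607 x 5/2 = 0.006518 mol.
[H2O2] = 0.006518 / 0.02322 L = 0.281 M.

0.281 M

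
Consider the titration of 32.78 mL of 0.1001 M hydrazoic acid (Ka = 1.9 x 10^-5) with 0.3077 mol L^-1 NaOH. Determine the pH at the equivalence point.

8.80

n(HN3) = 0.1001 x 0.03278 = 0.003281 mol; V(NaOH) at equivalence = 0.003281/0.3077 = 0.01066 L.
At equivalence all the acid is converted to N3-; total volume = 0.03278 + 0.01066 = 0.04344 L, so [N3-] = 0.003281/0.04344 = 0.07553 M.
Kb = Kw/Ka = 1.0e-14 / 1.9 x 10^-5 = 5.26e-10.
[OH^-] = sqrt(Kb x [N3-]) = sqrt(5.26e-10 x 0.07553) = 6.30e-6 M.
pOH = 5.20, so pH = 14.00 - 5.20 = 8.80.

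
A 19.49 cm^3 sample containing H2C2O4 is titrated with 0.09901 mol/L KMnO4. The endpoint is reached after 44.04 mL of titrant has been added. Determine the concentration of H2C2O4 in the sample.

0.559 M

n(KMnO4) = 0.09901 x 0.04404 = 0.004360 mol.
From the balanced equation, 2 mol KMnO4 reacts with 5 mol H2C2O4, so n(H2C2O4) = 0.004360 x 5/2 = 0.01090 mol.
[H2C2O4] = 0.01090 / 0.01949 L = 0.559 M.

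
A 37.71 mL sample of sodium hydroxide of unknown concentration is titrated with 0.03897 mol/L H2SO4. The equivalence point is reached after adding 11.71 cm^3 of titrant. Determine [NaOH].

0.0242 M

n(H2SO4) delivered = 0.03897 x 0.01171 = 0.0004563 mol.
The reaction is 2 NaOH + 1 H2SO4, so n(NaOH) = 0.0004563 x 2/1 = 0.0009127 mol.
[NaOH] = 0.0009127 mol / 0.03771 L = 0.0242 M.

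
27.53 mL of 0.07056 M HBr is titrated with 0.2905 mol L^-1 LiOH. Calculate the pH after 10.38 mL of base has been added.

n(acid) = 0.07056 x 0.02753 = 0.001943 mol; n(LiOH) added = 0.2905 x 0.01038 = 0.003015 mol.
Base is in excess by 0.003015 - 0.001943 = 0.001073 mol in a total volume of 0.03791 L.
[OH^-] = 0.001073/0.03791 = 0.02830 M, so pOH = 1.55 and pH = 14.00 - 1.55 = 12.45.

12.45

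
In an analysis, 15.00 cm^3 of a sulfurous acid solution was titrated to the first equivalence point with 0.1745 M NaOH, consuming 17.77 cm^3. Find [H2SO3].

0.207 M

n(NaOH) = 0.1745 x 0.01777 = 0.003101 mol.
At the first equivalence point, 1 mol OH^- react per mol H2SO3, so n(H2SO3) = 0.003101 / 1 = 0.003101 mol.
[H2SO3] = 0.003101 / 0.01500 L = 0.207 M.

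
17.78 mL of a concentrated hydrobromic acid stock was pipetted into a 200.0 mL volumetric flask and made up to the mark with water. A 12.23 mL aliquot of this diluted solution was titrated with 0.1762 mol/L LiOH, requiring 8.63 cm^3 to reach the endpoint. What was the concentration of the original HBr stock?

1.40 M

n(LiOH) = 0.1762 x 0.008630 = 0.001521 mol.
n(HBr) in the aliquot = 0.001521 mol.
[diluted HBr] = 0.001521 / 0.01223 = 0.1243 M.
Dilution factor = 200.0/17.78 = 11.25, so [stock] = 0.1243 x 11.25 = 1.40 M.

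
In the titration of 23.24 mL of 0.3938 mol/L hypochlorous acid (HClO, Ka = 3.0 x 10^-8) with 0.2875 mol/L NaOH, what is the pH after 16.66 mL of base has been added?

7.56

Initial n(HClO) = 0.3938 x 0.02324 = 0.009152 mol.
n(NaOH) added = 0.2875 x 0.01666 = 0.004790 mol, converting that many moles of HClO to ClO-.
Remaining n(HClO) = 0.004362 mol; n(ClO-) = 0.004790 mol.
By Henderson-Hasselbalch, pH = pKa + log([A^-]/[HA]) = 7.52 + log(0.004790/0.004362) = 7.52 + (+0.04) = 7.56.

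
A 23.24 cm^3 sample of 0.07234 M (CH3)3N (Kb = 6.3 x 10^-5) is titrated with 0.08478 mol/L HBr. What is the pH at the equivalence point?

n((CH3)3N) = 0.07234 x 0.02324 = 0.001681 mol; V(HBr) at equivalence = 0.001681/0.08478 = 0.01983 L.
At equivalence the base is fully converted to (CH3)3NH+; total volume = 0.04307 L, so [(CH3)3NH+] = 0.001681/0.04307 = 0.03903 M.
Ka((CH3)3NH+) = Kw/Kb = 1.0e-14 / 6.3 x 10^-5 = 1.59e-10.
[H^+] = sqrt(Ka x [(CH3)3NH+]) = sqrt(1.59e-10 x 0.03903) = 2.49e-6 M.
pH = -log(2.49e-6) = 5.60.

5.60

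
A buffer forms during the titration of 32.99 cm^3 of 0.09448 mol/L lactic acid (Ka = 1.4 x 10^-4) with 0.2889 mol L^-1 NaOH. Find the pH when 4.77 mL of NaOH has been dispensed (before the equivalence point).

3.75

Initial n(HC3H5O3) = 0.09448 x 0.03299 = 0.003117 mol.
n(NaOH) added = 0.2889 x 0.004770 = 0.001378 mol, converting that many moles of HC3H5O3 to C3H5O3-.
Remaining n(HC3H5O3) = 0.001739 mol; n(C3H5O3-) = 0.001378 mol.
By Henderson-Hasselbalch, pH = pKa + log([A^-]/[HA]) = 3.85 + log(0.001378/0.001739) = 3.85 + (-0.10) = 3.75.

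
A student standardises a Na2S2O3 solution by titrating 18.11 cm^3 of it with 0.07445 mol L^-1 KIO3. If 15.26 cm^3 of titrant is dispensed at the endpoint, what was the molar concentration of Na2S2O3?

n(KIO3) = 0.07445 x 0.01526 = 0.001136 mol.
From the balanced equation, 1 mol KIO3 reacts with 6 mol Na2S2O3, so n(Na2S2O3) = 0.001136 x 6/1 = 0.006817 mol.
[Na2S2O3] = 0.006817 / 0.01811 L = 0.376 M.

0.376 M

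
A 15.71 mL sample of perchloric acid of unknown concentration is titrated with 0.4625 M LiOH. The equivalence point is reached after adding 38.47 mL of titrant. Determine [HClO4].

1.13 M

n(LiOH) delivered = 0.4625 x 0.03847 = 0.01779 mol.
For a 1:1 reaction, n(HClO4) = 0.01779 mol.
[HClO4] = 0.01779 mol / 0.01571 L = 1.13 M.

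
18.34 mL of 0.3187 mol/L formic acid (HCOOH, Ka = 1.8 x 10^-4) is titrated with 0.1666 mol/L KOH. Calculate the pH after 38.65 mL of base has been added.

n(acid) = 0.3187 x 0.01834 = 0.005845 mol; n(KOH) added = 0.1666 x 0.03865 = 0.006439 mol.
Base is in excess by 0.006439 - 0.005845 = 0.0005941 mol in a total volume of 0.05699 L.
[OH^-] = 0.0005941/0.05699 = 0.01043 M, so pOH = 1.98 and pH = 14.00 - 1.98 = 12.02.

12.02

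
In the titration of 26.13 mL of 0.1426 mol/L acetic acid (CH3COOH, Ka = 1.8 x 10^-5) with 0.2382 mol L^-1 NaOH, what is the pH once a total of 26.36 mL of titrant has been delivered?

n(acid) = 0.1426 x 0.02613 = 0.003726 mol; n(NaOH) added = 0.2382 x 0.02636 = 0.006279 mol.
Base is in excess by 0.006279 - 0.003726 = 0.002553 mol in a total volume of 0.05249 L.
[OH^-] = 0.002553/0.05249 = 0.04863 M, so pOH = 1.31 and pH = 14.00 - 1.31 = 12.69.

12.69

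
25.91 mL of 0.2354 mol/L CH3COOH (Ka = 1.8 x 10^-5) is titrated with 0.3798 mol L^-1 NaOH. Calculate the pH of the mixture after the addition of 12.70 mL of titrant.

Initial n(CH3COOH) = 0.2354 x 0.02591 = 0.006099 mol.
n(NaOH) added = 0.3798 x 0.01270 = 0.004823 mol, converting that many moles of CH3COOH to CH3COO-.
Remaining n(CH3COOH) = 0.001276 mol; n(CH3COO-) = 0.004823 mol.
By Henderson-Hasselbalch, pH = pKa + log([A^-]/[HA]) = 4.74 + log(0.004823/0.001276) = 4.74 + (+0.58) = 5.32.

5.32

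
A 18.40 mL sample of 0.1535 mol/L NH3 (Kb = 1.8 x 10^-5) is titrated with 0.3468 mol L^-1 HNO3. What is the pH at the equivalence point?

n(NH3) = 0.1535 x 0.01840 = 0.002824 mol; V(HNO3) at equivalence = 0.002824/0.3468 = 0.008144 L.
At equivalence the base is fully converted to NH4+; total volume = 0.02654 L, so [NH4+] = 0.002824/0.02654 = 0.1064 M.
Ka(NH4+) = Kw/Kb = 1.0e-14 / 1.8 x 10^-5 = 5.56e-10.
[H^+] = sqrt(Ka x [NH4+]) = sqrt(5.56e-10 x 0.1064) = 7.69e-6 M.
pH = -log(7.69e-6) = 5.11.

5.11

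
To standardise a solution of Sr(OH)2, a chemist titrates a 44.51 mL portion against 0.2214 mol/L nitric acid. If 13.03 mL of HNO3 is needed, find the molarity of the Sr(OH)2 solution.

0.0324 M

n(HNO3) delivered = 0.2214 x 0.01303 = 0.002885 mol.
The reaction is 1 Sr(OH)2 + 2 HNO3, so n(Sr(OH)2) = 0.002885 x 1/2 = 0.001442 mol.
[Sr(OH)2] = 0.001442 mol / 0.04451 L = 0.0324 M.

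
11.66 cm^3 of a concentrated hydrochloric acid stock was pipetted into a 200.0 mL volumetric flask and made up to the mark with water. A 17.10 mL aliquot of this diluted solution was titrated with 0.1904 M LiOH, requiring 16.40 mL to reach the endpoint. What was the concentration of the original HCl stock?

n(LiOH) = 0.1904 x 0.01640 = 0.003123 mol.
n(HCl) in the aliquot = 0.003123 mol.
[diluted HCl] = 0.003123 / 0.01710 = 0.1826 M.
Dilution factor = 200.0/11.66 = 17.15, so [stock] = 0.1826 x 17.15 = 3.13 M.

3.13 M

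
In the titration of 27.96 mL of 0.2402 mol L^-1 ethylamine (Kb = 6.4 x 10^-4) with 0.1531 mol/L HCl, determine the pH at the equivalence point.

5.92

n(C2H5NH2) = 0.2402 x 0.02796 = 0.006716 mol; V(HCl) at equivalence = 0.006716/0.1531 = 0.04387 L.
At equivalence the base is fully converted to C2H5NH3+; total volume = 0.07183 L, so [C2H5NH3+] = 0.006716/0.07183 = 0.09350 M.
Ka(C2H5NH3+) = Kw/Kb = 1.0e-14 / 6.4 x 10^-4 = 1.56e-11.
[H^+] = sqrt(Ka x [C2H5NH3+]) = sqrt(1.56e-11 x 0.09350) = 1.21e-6 M.
pH = -log(1.21e-6) = 5.92.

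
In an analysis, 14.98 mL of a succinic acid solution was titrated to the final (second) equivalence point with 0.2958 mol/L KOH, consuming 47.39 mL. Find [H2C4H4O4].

0.468 M

n(KOH) = 0.2958 x 0.04739 = 0.01402 mol.
At the final (second) equivalence point, 2 mol OH^- react per mol H2C4H4O4, so n(H2C4H4O4) = 0.01402 / 2 = 0.007009 mol.
[H2C4H4O4] = 0.007009 / 0.01498 L = 0.468 M.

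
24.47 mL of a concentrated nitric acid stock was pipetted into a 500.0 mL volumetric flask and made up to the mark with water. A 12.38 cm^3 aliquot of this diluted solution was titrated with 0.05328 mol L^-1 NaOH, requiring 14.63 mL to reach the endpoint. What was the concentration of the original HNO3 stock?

n(NaOH) = 0.05328 x 0.01463 = 0.0007795 mol.
n(HNO3) in the aliquot = 0.0007795 mol.
[diluted HNO3] = 0.0007795 / 0.01238 = 0.06296 M.
Dilution factor = 500.0/24.47 = 20.43, so [stock] = 0.06296 x 20.43 = 1.29 M.

1.29 M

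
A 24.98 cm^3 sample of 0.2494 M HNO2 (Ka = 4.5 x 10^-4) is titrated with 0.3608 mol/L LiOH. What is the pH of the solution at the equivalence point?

n(HNO2) = 0.2494 x 0.02498 = 0.006230 mol; V(LiOH) at equivalence = 0.006230/0.3608 = 0.01727 L.
At equivalence all the acid is converted to NO2-; total volume = 0.02498 + 0.01727 = 0.04225 L, so [NO2-] = 0.006230/0.04225 = 0.1475 M.
Kb = Kw/Ka = 1.0e-14 / 4.5 x 10^-4 = 2.22e-11.
[OH^-] = sqrt(Kb x [NO2-]) = sqrt(2.22e-11 x 0.1475) = 1.81e-6 M.
pOH = 5.74, so pH = 14.00 - 5.74 = 8.26.

8.26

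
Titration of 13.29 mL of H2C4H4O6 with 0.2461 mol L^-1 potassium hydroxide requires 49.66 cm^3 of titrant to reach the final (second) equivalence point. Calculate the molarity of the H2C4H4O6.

0.460 M

n(KOH) = 0.2461 x 0.04966 = 0.01222 mol.
At the final (second) equivalence point, 2 mol OH^- react per mol H2C4H4O6, so n(H2C4H4O6) = 0.01222 / 2 = 0.006111 mol.
[H2C4H4O6] = 0.006111 / 0.01329 L = 0.460 M.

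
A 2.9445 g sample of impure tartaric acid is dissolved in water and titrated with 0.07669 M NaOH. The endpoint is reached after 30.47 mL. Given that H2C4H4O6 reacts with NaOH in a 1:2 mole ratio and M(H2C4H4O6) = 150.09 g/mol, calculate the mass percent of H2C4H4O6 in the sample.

5.96%

n(NaOH) = 0.07669 x 0.03047 = 0.002337 mol.
n(H2C4H4O6) = 0.002337 / 2 = 0.001168 mol.
mass of H2C4H4O6 = 0.001168 x 150.09 = 0.1754 g.
% purity = 0.1754 / 2.9445 x 100 = 5.96%.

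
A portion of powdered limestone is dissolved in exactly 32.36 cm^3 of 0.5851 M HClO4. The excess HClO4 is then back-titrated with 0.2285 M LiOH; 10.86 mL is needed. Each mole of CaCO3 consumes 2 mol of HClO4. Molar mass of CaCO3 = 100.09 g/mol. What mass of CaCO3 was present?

Total n(HClO4) added = 0.5851 x 0.03236 = 0.01893 mol.
n(LiOH) used = 0.2285 x 0.01086 = 0.002482 mol, which equals the excess n(HClO4).
So n(HClO4) consumed by the sample = 0.01893 - 0.002482 = 0.01645 mol.
n(CaCO3) = 0.01645 / 2 = 0.008226 mol.
mass = 0.008226 mol x 100.09 g/mol = 0.823 g.

0.823 g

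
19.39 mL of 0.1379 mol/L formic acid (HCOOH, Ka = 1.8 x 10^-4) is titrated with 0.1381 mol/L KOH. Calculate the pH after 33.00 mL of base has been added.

12.56

n(acid) = 0.1379 x 0.01939 = 0.002674 mol; n(KOH) added = 0.1381 x 0.03300 = 0.004557 mol.
Base is in excess by 0.004557 - 0.002674 = 0.001883 mol in a total volume of 0.05239 L.
[OH^-] = 0.001883/0.05239 = 0.03595 M, so pOH = 1.44 and pH = 14.00 - 1.44 = 12.56.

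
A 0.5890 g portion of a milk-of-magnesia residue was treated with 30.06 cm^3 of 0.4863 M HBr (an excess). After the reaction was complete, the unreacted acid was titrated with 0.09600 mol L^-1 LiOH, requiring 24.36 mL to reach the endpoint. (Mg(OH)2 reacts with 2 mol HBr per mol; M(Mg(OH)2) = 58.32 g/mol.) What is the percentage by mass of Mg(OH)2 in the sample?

60.8%

Total n(HBr) added = 0.4863 x 0.03006 = 0.01462 mol.
n(LiOH) used = 0.09600 x 0.02436 = 0.002339 mol, which equals the excess n(HBr).
So n(HBr) consumed by the sample = 0.01462 - 0.002339 = 0.01228 mol.
n(Mg(OH)2) = 0.01228 / 2 = 0.006140 mol.
mass Mg(OH)2 = 0.006140 x 58.32 = 0.3581 g, so %Mg(OH)2 = 0.3581/0.5890 x 100 = 60.8%.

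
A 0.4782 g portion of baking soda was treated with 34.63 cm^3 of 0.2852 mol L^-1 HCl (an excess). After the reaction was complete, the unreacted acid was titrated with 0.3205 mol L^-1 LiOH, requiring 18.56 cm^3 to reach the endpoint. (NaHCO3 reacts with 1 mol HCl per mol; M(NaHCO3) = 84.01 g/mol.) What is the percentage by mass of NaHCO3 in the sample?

69.0%

Total n(HCl) added = 0.2852 x 0.03463 = 0.009876 mol.
n(LiOH) used = 0.3205 x 0.01856 = 0.005948 mol, which equals the excess n(HCl).
So n(HCl) consumed by the sample = 0.009876 - 0.005948 = 0.003928 mol.
n(NaHCO3) = 0.003928 / 1 = 0.003928 mol.
mass NaHCO3 = 0.003928 x 84.01 = 0.3300 g, so %NaHCO3 = 0.3300/0.4782 x 100 = 69.0%.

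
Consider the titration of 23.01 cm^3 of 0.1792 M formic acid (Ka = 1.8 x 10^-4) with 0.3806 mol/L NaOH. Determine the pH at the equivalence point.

n(HCOOH) = 0.1792 x 0.02301 = 0.004123 mol; V(NaOH) at equivalence = 0.004123/0.3806 = 0.01083 L.
At equivalence all the acid is converted to HCOO-; total volume = 0.02301 + 0.01083 = 0.03384 L, so [HCOO-] = 0.004123/0.03384 = 0.1218 M.
Kb = Kw/Ka = 1.0e-14 / 1.8 x 10^-4 = 5.56e-11.
[OH^-] = sqrt(Kb x [HCOO-]) = sqrt(5.56e-11 x 0.1218) = 2.60e-6 M.
pOH = 5.58, so pH = 14.00 - 5.58 = 8.42.

8.42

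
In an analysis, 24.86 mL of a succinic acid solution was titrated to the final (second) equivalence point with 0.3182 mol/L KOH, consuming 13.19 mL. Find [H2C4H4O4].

n(KOH) = 0.3182 x 0.01319 = 0.004197 mol.
At the final (second) equivalence point, 2 mol OH^- react per mol H2C4H4O4, so n(H2C4H4O4) = 0.004197 / 2 = 0.002099 mol.
[H2C4H4O4] = 0.002099 / 0.02486 L = 0.0844 M.

0.0844 M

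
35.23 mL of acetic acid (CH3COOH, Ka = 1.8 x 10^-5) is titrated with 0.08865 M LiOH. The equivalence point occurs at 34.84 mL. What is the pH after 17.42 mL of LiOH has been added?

17.42 mL is exactly half the equivalence volume (34.84/2), i.e. the half-equivalence point.
There, n(HA) = n(A^-), so pH = pKa = -log(1.8 x 10^-5) = 4.74.

4.74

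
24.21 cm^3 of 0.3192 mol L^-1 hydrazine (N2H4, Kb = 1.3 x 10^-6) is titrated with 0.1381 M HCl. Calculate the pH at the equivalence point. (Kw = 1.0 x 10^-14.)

n(N2H4) = 0.3192 x 0.02421 = 0.007728 mol; V(HCl) at equivalence = 0.007728/0.1381 = 0.05596 L.
At equivalence the base is fully converted to N2H5+; total volume = 0.08017 L, so [N2H5+] = 0.007728/0.08017 = 0.09640 M.
Ka(N2H5+) = Kw/Kb = 1.0e-14 / 1.3 x 10^-6 = 7.69e-9.
[H^+] = sqrt(Ka x [N2H5+]) = sqrt(7.69e-9 x 0.09640) = 2.72e-5 M.
pH = -log(2.72e-5) = 4.56.

4.56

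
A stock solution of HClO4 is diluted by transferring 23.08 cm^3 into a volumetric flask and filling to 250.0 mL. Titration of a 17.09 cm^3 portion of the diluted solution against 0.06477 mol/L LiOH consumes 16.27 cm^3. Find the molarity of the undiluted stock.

0.668 M

n(LiOH) = 0.06477 x 0.01627 = 0.001054 mol.
n(HClO4) in the aliquot = 0.001054 mol.
[diluted HClO4] = 0.001054 / 0.01709 = 0.06166 M.
Dilution factor = 250.0/23.08 = 10.83, so [stock] = 0.06166 x 10.83 = 0.668 M.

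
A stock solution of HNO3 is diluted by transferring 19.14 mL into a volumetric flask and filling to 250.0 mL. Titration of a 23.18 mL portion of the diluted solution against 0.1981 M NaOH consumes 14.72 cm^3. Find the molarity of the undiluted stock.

1.64 M

n(NaOH) = 0.1981 x 0.01472 = 0.002916 mol.
n(HNO3) in the aliquot = 0.002916 mol.
[diluted HNO3] = 0.002916 / 0.02318 = 0.1258 M.
Dilution factor = 250.0/19.14 = 13.06, so [stock] = 0.1258 x 13.06 = 1.64 M.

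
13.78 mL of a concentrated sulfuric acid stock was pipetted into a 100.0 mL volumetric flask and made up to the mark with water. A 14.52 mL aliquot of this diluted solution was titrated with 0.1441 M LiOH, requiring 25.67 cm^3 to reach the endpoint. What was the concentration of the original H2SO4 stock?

n(LiOH) = 0.1441 x 0.02567 = 0.003699 mol.
n(H2SO4) in the aliquot = 0.003699 x 1/2 = 0.001850 mol.
[diluted H2SO4] = 0.001850 / 0.01452 = 0.1274 M.
Dilution factor = 100.0/13.78 = 7.257, so [stock] = 0.1274 x 7.257 = 0.924 M.

0.924 M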